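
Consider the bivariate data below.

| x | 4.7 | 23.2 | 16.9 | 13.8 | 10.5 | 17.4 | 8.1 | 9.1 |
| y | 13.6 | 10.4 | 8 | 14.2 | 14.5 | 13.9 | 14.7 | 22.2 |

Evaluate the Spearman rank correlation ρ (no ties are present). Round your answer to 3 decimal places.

Rank x: 1, 8, 6, 5, 4, 7, 2, 3
Rank y: 3, 2, 1, 5, 6, 4, 7, 8
d = rank(x) − rank(y): -2, 6, 5, 0, -2, 3, -5, -5; Σd² = 128
ρ = 1 − 6Σd² / [n(n²−1)] = 1 − 6×128 / (8×63) = 1 − 768/504 ≈ -0.524

-0.524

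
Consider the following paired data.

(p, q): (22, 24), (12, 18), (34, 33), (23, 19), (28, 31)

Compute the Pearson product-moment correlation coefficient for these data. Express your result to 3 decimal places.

0.883

n = 5, Σp = 119, Σq = 125, Σp² = 3097, Σq² = 3311, Σpq = 3171
nΣpq − ΣpΣq = 15855 − 14875 = 980
nΣp² − (Σp)² = 15485 − 14161 = 1324; nΣq² − (Σq)² = 16555 − 15625 = 930
r = 980 / √(1324 × 930) = 980 / 1109.6486 ≈ 0.883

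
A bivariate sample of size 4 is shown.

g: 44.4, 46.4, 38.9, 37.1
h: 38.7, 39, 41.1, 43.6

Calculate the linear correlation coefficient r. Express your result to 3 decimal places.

-0.928

n = 4, Σg = 166.8, Σh = 162.4, Σg² = 7013.94, Σh² = 6608.86, Σgh = 6744.23
nΣgh − ΣgΣh = 26976.92 − 27088.32 = -111.4
nΣg² − (Σg)² = 28055.76 − 27822.24 = 233.52; nΣh² − (Σh)² = 26435.44 − 26373.76 = 61.68
r = -111.4 / √(233.52 × 61.68) = -111.4 / 120.0146 ≈ -0.928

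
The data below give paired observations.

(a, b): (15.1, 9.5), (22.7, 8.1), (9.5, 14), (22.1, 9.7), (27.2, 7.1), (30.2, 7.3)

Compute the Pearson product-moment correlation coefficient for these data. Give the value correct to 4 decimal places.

n = 6, Σa = 126.8, Σb = 55.7, Σa² = 2973.84, Σb² = 549.65, Σab = 1088.27
nΣab − ΣaΣb = 6529.62 − 7062.76 = -533.14
nΣa² − (Σa)² = 17843.04 − 16078.24 = 1764.8; nΣb² − (Σb)² = 3297.9 − 3102.49 = 195.41
r = -533.14 / √(1764.8 × 195.41) = -533.14 / 587.2475 ≈ -0.9079

-0.9079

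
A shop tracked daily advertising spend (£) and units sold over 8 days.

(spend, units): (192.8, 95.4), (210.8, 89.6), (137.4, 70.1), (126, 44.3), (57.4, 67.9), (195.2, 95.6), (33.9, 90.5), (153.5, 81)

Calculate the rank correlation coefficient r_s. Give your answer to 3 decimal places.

Rank spend: 6, 8, 4, 3, 2, 7, 1, 5
Rank units: 7, 5, 3, 1, 2, 8, 6, 4
d = rank(spend) − rank(units): -1, 3, 1, 2, 0, -1, -5, 1; Σd² = 42
ρ = 1 − 6Σd² / [n(n²−1)] = 1 − 6×42 / (8×63) = 1 − 252/504 ≈ 0.500

0.500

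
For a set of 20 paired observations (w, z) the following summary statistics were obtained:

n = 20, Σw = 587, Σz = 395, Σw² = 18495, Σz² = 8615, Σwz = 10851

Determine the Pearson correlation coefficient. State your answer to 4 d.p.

-0.7311

r = (nΣwz − ΣwΣz) / √[(nΣw² − (Σw)²)(nΣz² − (Σz)²)]
Numerator: 20×10851 − 587×395 = -14845
Denominator: √[(369900 − 344569)(172300 − 156025)] = √[25331 × 16275] = 20304.2366
r = -14845 / 20304.2366 ≈ -0.7311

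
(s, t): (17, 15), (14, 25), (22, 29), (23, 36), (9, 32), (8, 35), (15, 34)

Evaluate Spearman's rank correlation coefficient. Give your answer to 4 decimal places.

Rank s: 5, 3, 6, 7, 2, 1, 4
Rank t: 1, 2, 3, 7, 4, 6, 5
d = rank(s) − rank(t): 4, 1, 3, 0, -2, -5, -1; Σd² = 56
ρ = 1 − 6Σd² / [n(n²−1)] = 1 − 6×56 / (7×48) = 1 − 336/336 ≈ 0.0000

0.0000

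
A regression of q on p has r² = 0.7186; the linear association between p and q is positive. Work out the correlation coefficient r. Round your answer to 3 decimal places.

0.848

|r| = √0.7186 = 0.848
The association is positive, so r = 0.848.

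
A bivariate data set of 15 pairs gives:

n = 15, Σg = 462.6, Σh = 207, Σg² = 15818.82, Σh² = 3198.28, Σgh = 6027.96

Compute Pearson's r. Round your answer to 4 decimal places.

r = (nΣgh − ΣgΣh) / √[(nΣg² − (Σg)²)(nΣh² − (Σh)²)]
Numerator: 15×6027.96 − 462.6×207 = -5338.8
Denominator: √[(237282.3 − 213998.76)(47974.2 − 42849)] = √[23283.54 × 5125.2] = 10923.9553
r = -5338.8 / 10923.9553 ≈ -0.4887

-0.4887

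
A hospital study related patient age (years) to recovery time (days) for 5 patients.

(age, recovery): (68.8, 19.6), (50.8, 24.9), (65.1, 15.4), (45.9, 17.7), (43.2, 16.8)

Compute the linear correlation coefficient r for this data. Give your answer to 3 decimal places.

n = 5, Σx = 273.8, Σy = 94.4, Σx² = 15525.14, Σy² = 1836.86, Σxy = 5154.13
nΣxy − ΣxΣy = 25770.65 − 25846.72 = -76.07
nΣx² − (Σx)² = 77625.7 − 74966.44 = 2659.26; nΣy² − (Σy)² = 9184.3 − 8911.36 = 272.94
r = -76.07 / √(2659.26 × 272.94) = -76.07 / 851.9498 ≈ -0.089

-0.089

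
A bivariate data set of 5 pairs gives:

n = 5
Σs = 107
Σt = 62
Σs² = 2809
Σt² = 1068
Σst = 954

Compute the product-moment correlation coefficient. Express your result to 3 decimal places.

-0.946

r = (nΣst − ΣsΣt) / √[(nΣs² − (Σs)²)(nΣt² − (Σt)²)]
Numerator: 5×954 − 107×62 = -1864
Denominator: √[(14045 − 11449)(5340 − 3844)] = √[2596 × 1496] = 1970.6892
r = -1864 / 1970.6892 ≈ -0.946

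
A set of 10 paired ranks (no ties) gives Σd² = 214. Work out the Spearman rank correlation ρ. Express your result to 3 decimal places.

ρ = 1 − 6Σd² / [n(n²−1)] = 1 − 6×214 / (10×99)
  = 1 − 1284/990 = 1 − 1.2970 ≈ -0.297

-0.297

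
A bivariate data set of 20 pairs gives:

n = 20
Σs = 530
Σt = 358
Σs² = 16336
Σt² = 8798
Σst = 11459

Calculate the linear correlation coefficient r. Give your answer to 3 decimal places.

0.843

r = (nΣst − ΣsΣt) / √[(nΣs² − (Σs)²)(nΣt² − (Σt)²)]
Numerator: 20×11459 − 530×358 = 39440
Denominator: √[(326720 − 280900)(175960 − 128164)] = √[45820 × 47796] = 46797.5717
r = 39440 / 46797.5717 ≈ 0.843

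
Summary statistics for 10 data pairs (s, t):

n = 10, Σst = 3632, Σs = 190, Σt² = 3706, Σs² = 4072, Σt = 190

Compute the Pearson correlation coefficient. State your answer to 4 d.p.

0.1045

r = (nΣst − ΣsΣt) / √[(nΣs² − (Σs)²)(nΣt² − (Σt)²)]
Numerator: 10×3632 − 190×190 = 220
Denominator: √[(40720 − 36100)(37060 − 36100)] = √[4620 × 960] = 2105.9915
r = 220 / 2105.9915 ≈ 0.1045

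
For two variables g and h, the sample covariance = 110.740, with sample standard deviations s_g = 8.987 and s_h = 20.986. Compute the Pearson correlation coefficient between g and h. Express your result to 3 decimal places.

r = Cov(g,h) / (s_g · s_h) = 110.740 / (8.987 × 20.986)
  = 110.740 / 188.6012 ≈ 0.587

0.587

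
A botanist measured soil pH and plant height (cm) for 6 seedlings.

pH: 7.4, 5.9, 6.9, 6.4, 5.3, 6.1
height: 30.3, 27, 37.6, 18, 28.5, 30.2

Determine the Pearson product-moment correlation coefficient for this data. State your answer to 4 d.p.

0.2805

n = 6, Σx = 38, Σy = 171.6, Σx² = 243.44, Σy² = 5109.14, Σxy = 1093.43
nΣxy − ΣxΣy = 6560.58 − 6520.8 = 39.78
nΣx² − (Σx)² = 1460.64 − 1444 = 16.64; nΣy² − (Σy)² = 30654.84 − 29446.56 = 1208.28
r = 39.78 / √(16.64 × 1208.28) = 39.78 / 141.7948 ≈ 0.2805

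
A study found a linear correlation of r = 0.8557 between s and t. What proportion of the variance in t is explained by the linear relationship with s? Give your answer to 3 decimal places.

r² = (0.8557)² = 0.732

0.732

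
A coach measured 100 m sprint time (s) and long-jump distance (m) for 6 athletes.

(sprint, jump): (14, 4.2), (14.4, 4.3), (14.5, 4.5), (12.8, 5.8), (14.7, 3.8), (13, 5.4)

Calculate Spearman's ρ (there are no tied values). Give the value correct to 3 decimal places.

Rank sprint: 3, 4, 5, 1, 6, 2
Rank jump: 2, 3, 4, 6, 1, 5
d = rank(sprint) − rank(jump): 1, 1, 1, -5, 5, -3; Σd² = 62
ρ = 1 − 6Σd² / [n(n²−1)] = 1 − 6×62 / (6×35) = 1 − 372/210 ≈ -0.771

-0.771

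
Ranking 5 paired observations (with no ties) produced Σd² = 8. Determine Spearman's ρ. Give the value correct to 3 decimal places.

ρ = 1 − 6Σd² / [n(n²−1)] = 1 − 6×8 / (5×24)
  = 1 − 48/120 = 1 − 0.4000 ≈ 0.600

0.600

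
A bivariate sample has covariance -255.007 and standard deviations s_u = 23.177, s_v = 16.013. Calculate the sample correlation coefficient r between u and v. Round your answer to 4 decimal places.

r = Cov(u,v) / (s_u · s_v) = -255.007 / (23.177 × 16.013)
  = -255.007 / 371.1333 ≈ -0.6871

-0.6871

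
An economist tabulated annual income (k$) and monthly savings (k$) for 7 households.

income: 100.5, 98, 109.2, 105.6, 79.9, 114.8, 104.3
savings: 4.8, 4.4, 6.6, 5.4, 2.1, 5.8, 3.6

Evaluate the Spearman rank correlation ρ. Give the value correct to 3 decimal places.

Rank income: 3, 2, 6, 5, 1, 7, 4
Rank savings: 4, 3, 7, 5, 1, 6, 2
d = rank(income) − rank(savings): -1, -1, -1, 0, 0, 1, 2; Σd² = 8
ρ = 1 − 6Σd² / [n(n²−1)] = 1 − 6×8 / (7×48) = 1 − 48/336 ≈ 0.857

0.857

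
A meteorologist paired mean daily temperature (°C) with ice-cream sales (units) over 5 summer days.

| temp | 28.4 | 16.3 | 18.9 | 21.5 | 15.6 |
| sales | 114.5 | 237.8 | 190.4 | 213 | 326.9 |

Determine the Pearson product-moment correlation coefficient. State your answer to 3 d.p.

-0.877

n = 5, Σx = 100.7, Σy = 1082.6, Σx² = 2135.07, Σy² = 258143.86, Σxy = 20405.64
nΣxy − ΣxΣy = 102028.2 − 109017.82 = -6989.62
nΣx² − (Σx)² = 10675.35 − 10140.49 = 534.86; nΣy² − (Σy)² = 1290719.3 − 1172022.76 = 118696.54
r = -6989.62 / √(534.86 × 118696.54) = -6989.62 / 7967.8122 ≈ -0.877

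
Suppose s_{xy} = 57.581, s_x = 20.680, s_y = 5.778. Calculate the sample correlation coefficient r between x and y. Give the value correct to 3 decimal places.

r = Cov(x,y) / (s_x · s_y) = 57.581 / (20.680 × 5.778)
  = 57.581 / 119.4890 ≈ 0.482

0.482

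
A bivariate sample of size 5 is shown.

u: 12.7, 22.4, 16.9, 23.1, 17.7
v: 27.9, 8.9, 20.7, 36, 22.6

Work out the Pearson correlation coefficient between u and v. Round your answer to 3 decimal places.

n = 5, Σu = 92.8, Σv = 116.1, Σu² = 1795.56, Σv² = 3092.87, Σuv = 2135.14
nΣuv − ΣuΣv = 10675.7 − 10774.08 = -98.38
nΣu² − (Σu)² = 8977.8 − 8611.84 = 365.96; nΣv² − (Σv)² = 15464.35 − 13479.21 = 1985.14
r = -98.38 / √(365.96 × 1985.14) = -98.38 / 852.3390 ≈ -0.115

-0.115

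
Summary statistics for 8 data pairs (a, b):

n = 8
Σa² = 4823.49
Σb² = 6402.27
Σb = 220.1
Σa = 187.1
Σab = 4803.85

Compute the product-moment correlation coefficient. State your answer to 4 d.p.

r = (nΣab − ΣaΣb) / √[(nΣa² − (Σa)²)(nΣb² − (Σb)²)]
Numerator: 8×4803.85 − 187.1×220.1 = -2749.91
Denominator: √[(38587.92 − 35006.41)(51218.16 − 48444.01)] = √[3581.51 × 2774.15] = 3152.0860
r = -2749.91 / 3152.0860 ≈ -0.8724

-0.8724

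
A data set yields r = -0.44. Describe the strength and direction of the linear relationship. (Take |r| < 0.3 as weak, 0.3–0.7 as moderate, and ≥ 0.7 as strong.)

r = -0.44 < 0 so the relationship is negative.
|r| = 0.44, which falls in the moderate range.

moderate negative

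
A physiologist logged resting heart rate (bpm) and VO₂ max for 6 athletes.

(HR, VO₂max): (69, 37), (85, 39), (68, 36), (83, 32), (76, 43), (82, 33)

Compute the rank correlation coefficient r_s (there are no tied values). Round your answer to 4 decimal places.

Rank HR: 2, 6, 1, 5, 3, 4
Rank VO₂max: 4, 5, 3, 1, 6, 2
d = rank(HR) − rank(VO₂max): -2, 1, -2, 4, -3, 2; Σd² = 38
ρ = 1 − 6Σd² / [n(n²−1)] = 1 − 6×38 / (6×35) = 1 − 228/210 ≈ -0.0857

-0.0857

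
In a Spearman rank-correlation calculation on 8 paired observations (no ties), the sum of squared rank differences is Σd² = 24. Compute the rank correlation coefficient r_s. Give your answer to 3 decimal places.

ρ = 1 − 6Σd² / [n(n²−1)] = 1 − 6×24 / (8×63)
  = 1 − 144/504 = 1 − 0.2857 ≈ 0.714

0.714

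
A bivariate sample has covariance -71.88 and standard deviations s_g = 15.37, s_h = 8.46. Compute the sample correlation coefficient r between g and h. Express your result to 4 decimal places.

-0.5528

r = Cov(g,h) / (s_g · s_h) = -71.88 / (15.37 × 8.46)
  = -71.88 / 130.0302 ≈ -0.5528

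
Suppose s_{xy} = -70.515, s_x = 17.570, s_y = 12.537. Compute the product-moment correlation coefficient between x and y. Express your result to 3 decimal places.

-0.320

r = Cov(x,y) / (s_x · s_y) = -70.515 / (17.570 × 12.537)
  = -70.515 / 220.2751 ≈ -0.320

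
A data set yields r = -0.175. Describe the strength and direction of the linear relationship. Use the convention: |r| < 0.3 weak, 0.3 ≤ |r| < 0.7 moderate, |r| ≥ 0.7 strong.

weak negative

r = -0.175 < 0 so the relationship is negative.
|r| = 0.175, which falls in the weak range.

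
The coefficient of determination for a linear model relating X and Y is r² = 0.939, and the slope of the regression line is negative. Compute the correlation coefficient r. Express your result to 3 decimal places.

-0.969

|r| = √0.939 = 0.969
The association is negative, so r = −0.969.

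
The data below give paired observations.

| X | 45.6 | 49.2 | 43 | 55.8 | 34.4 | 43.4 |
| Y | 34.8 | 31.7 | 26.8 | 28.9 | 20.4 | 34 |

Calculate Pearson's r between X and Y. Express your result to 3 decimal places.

n = 6, ΣX = 271.4, ΣY = 176.6, ΣX² = 12529.56, ΣY² = 5341.54, ΣXY = 8088.9
nΣXY − ΣXΣY = 48533.4 − 47929.24 = 604.16
nΣX² − (ΣX)² = 75177.36 − 73657.96 = 1519.4; nΣY² − (ΣY)² = 32049.24 − 31187.56 = 861.68
r = 604.16 / √(1519.4 × 861.68) = 604.16 / 1144.2188 ≈ 0.528

0.528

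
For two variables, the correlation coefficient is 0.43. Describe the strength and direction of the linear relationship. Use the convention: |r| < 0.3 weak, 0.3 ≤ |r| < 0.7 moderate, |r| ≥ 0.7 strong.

moderate positive

r = 0.43 > 0 so the relationship is positive.
|r| = 0.43, which falls in the moderate range.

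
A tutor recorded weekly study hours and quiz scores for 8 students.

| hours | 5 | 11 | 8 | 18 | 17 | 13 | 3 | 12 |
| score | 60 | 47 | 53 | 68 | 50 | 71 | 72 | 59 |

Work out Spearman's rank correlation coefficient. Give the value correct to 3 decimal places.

Rank hours: 2, 4, 3, 8, 7, 6, 1, 5
Rank score: 5, 1, 3, 6, 2, 7, 8, 4
d = rank(hours) − rank(score): -3, 3, 0, 2, 5, -1, -7, 1; Σd² = 98
ρ = 1 − 6Σd² / [n(n²−1)] = 1 − 6×98 / (8×63) = 1 − 588/504 ≈ -0.167

-0.167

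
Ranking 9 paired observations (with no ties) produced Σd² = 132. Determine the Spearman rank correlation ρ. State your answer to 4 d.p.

ρ = 1 − 6Σd² / [n(n²−1)] = 1 − 6×132 / (9×80)
  = 1 − 792/720 = 1 − 1.10000 ≈ -0.1000

-0.1000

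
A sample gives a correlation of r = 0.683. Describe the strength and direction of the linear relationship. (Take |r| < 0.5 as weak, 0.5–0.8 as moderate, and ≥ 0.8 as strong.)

r = 0.683 > 0 so the relationship is positive.
|r| = 0.683, which falls in the moderate range.

moderate positive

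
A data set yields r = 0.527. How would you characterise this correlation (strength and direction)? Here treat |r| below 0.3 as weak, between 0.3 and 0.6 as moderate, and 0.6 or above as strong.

moderate positive

r = 0.527 > 0 so the relationship is positive.
|r| = 0.527, which falls in the moderate range.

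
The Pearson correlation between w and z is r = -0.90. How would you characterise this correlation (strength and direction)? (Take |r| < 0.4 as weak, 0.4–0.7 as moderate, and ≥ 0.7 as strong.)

r = -0.90 < 0 so the relationship is negative.
|r| = 0.90, which falls in the strong range.

strong negative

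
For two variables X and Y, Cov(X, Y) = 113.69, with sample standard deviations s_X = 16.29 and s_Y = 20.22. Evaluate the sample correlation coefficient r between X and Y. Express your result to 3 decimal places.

r = Cov(X,Y) / (s_X · s_Y) = 113.69 / (16.29 × 20.22)
  = 113.69 / 329.3838 ≈ 0.345

0.345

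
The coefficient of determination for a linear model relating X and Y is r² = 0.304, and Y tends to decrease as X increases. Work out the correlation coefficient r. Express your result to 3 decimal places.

|r| = √0.304 = 0.551
The association is negative, so r = −0.551.

-0.551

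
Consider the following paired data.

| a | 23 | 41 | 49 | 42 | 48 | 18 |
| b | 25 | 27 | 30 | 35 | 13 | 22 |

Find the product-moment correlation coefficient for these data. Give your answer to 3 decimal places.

0.088

n = 6, Σa = 221, Σb = 152, Σa² = 9003, Σb² = 4132, Σab = 5642
nΣab − ΣaΣb = 33852 − 33592 = 260
nΣa² − (Σa)² = 54018 − 48841 = 5177; nΣb² − (Σb)² = 24792 − 23104 = 1688
r = 260 / √(5177 × 1688) = 260 / 2956.1421 ≈ 0.088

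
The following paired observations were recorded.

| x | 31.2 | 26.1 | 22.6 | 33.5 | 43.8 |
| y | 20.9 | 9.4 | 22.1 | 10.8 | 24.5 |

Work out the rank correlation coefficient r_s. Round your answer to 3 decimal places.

Rank x: 3, 2, 1, 4, 5
Rank y: 3, 1, 4, 2, 5
d = rank(x) − rank(y): 0, 1, -3, 2, 0; Σd² = 14
ρ = 1 − 6Σd² / [n(n²−1)] = 1 − 6×14 / (5×24) = 1 − 84/120 ≈ 0.300

0.300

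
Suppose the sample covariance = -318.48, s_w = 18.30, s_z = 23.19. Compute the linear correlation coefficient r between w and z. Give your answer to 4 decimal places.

r = Cov(w,z) / (s_w · s_z) = -318.48 / (18.30 × 23.19)
  = -318.48 / 424.3770 ≈ -0.7505

-0.7505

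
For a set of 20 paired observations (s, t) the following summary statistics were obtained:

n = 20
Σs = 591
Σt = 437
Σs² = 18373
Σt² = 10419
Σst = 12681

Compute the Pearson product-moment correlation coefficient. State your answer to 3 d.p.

-0.261

r = (nΣst − ΣsΣt) / √[(nΣs² − (Σs)²)(nΣt² − (Σt)²)]
Numerator: 20×12681 − 591×437 = -4647
Denominator: √[(367460 − 349281)(208380 − 190969)] = √[18179 × 17411] = 17790.8563
r = -4647 / 17790.8563 ≈ -0.261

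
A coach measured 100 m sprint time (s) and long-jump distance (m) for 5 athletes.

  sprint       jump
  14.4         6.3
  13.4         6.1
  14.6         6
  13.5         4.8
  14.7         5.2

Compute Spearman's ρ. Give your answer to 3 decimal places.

Rank sprint: 3, 1, 4, 2, 5
Rank jump: 5, 4, 3, 1, 2
d = rank(sprint) − rank(jump): -2, -3, 1, 1, 3; Σd² = 24
ρ = 1 − 6Σd² / [n(n²−1)] = 1 − 6×24 / (5×24) = 1 − 144/120 ≈ -0.200

-0.200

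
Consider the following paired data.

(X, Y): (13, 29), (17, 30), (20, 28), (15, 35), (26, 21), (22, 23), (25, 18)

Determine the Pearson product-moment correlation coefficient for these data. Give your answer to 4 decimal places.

n = 7, ΣX = 138, ΣY = 184, ΣX² = 2868, ΣY² = 5044, ΣXY = 3474
nΣXY − ΣXΣY = 24318 − 25392 = -1074
nΣX² − (ΣX)² = 20076 − 19044 = 1032; nΣY² − (ΣY)² = 35308 − 33856 = 1452
r = -1074 / √(1032 × 1452) = -1074 / 1224.1176 ≈ -0.8774

-0.8774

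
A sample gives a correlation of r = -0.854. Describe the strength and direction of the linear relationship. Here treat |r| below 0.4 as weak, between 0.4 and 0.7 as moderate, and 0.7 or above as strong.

strong negative

r = -0.854 < 0 so the relationship is negative.
|r| = 0.854, which falls in the strong range.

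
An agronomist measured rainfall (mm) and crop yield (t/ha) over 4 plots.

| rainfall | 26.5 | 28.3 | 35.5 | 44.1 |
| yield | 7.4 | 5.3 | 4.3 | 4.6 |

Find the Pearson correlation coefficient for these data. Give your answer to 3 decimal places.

-0.720

n = 4, Σx = 134.4, Σy = 21.6, Σx² = 4708.2, Σy² = 122.5, Σxy = 701.6
nΣxy − ΣxΣy = 2806.4 − 2903.04 = -96.64
nΣx² − (Σx)² = 18832.8 − 18063.36 = 769.44; nΣy² − (Σy)² = 490 − 466.56 = 23.44
r = -96.64 / √(769.44 × 23.44) = -96.64 / 134.2970 ≈ -0.720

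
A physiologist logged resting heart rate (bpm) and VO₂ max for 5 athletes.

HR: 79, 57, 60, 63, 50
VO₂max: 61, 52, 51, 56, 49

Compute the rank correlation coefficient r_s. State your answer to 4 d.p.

Rank HR: 5, 2, 3, 4, 1
Rank VO₂max: 5, 3, 2, 4, 1
d = rank(HR) − rank(VO₂max): 0, -1, 1, 0, 0; Σd² = 2
ρ = 1 − 6Σd² / [n(n²−1)] = 1 − 6×2 / (5×24) = 1 − 12/120 ≈ 0.9000

0.9000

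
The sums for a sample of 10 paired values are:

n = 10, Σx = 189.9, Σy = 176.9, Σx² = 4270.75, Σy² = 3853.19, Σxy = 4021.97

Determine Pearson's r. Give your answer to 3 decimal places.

r = (nΣxy − ΣxΣy) / √[(nΣx² − (Σx)²)(nΣy² − (Σy)²)]
Numerator: 10×4021.97 − 189.9×176.9 = 6626.39
Denominator: √[(42707.5 − 36062.01)(38531.9 − 31293.61)] = √[6645.49 × 7238.29] = 6935.5594
r = 6626.39 / 6935.5594 ≈ 0.955

0.955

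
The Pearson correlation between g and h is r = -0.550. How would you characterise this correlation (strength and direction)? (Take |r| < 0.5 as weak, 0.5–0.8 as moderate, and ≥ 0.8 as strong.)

r = -0.550 < 0 so the relationship is negative.
|r| = 0.550, which falls in the moderate range.

moderate negative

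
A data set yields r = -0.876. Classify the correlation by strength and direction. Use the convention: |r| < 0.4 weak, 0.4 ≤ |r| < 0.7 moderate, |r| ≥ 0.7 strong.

r = -0.876 < 0 so the relationship is negative.
|r| = 0.876, which falls in the strong range.

strong negative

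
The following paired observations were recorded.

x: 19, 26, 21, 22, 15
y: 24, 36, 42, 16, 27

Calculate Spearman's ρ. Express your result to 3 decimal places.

0.100

Rank x: 2, 5, 3, 4, 1
Rank y: 2, 4, 5, 1, 3
d = rank(x) − rank(y): 0, 1, -2, 3, -2; Σd² = 18
ρ = 1 − 6Σd² / [n(n²−1)] = 1 − 6×18 / (5×24) = 1 − 108/120 ≈ 0.100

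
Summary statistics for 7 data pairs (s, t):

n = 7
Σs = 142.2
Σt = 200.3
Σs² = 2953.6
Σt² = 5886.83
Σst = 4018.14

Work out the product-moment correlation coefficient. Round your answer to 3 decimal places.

-0.506

r = (nΣst − ΣsΣt) / √[(nΣs² − (Σs)²)(nΣt² − (Σt)²)]
Numerator: 7×4018.14 − 142.2×200.3 = -355.68
Denominator: √[(20675.2 − 20220.84)(41207.81 − 40120.09)] = √[454.36 × 1087.72] = 703.0053
r = -355.68 / 703.0053 ≈ -0.506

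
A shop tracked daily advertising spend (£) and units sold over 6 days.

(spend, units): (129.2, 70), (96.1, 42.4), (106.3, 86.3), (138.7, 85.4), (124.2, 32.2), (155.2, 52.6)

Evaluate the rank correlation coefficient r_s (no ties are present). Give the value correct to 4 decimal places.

Rank spend: 4, 1, 2, 5, 3, 6
Rank units: 4, 2, 6, 5, 1, 3
d = rank(spend) − rank(units): 0, -1, -4, 0, 2, 3; Σd² = 30
ρ = 1 − 6Σd² / [n(n²−1)] = 1 − 6×30 / (6×35) = 1 − 180/210 ≈ 0.1429

0.1429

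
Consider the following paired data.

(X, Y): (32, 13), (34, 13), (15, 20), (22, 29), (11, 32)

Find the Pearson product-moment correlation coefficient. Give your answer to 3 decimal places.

-0.813

n = 5, ΣX = 114, ΣY = 107, ΣX² = 3010, ΣY² = 2603, ΣXY = 2148
nΣXY − ΣXΣY = 10740 − 12198 = -1458
nΣX² − (ΣX)² = 15050 − 12996 = 2054; nΣY² − (ΣY)² = 13015 − 11449 = 1566
r = -1458 / √(2054 × 1566) = -1458 / 1793.4782 ≈ -0.813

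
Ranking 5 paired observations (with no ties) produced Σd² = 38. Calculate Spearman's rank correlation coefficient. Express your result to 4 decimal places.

-0.9000

ρ = 1 − 6Σd² / [n(n²−1)] = 1 − 6×38 / (5×24)
  = 1 − 228/120 = 1 − 1.90000 ≈ -0.9000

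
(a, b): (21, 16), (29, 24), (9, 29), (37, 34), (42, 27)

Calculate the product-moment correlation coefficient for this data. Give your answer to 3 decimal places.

0.277

n = 5, Σa = 138, Σb = 130, Σa² = 4496, Σb² = 3558, Σab = 3685
nΣab − ΣaΣb = 18425 − 17940 = 485
nΣa² − (Σa)² = 22480 − 19044 = 3436; nΣb² − (Σb)² = 17790 − 16900 = 890
r = 485 / √(3436 × 890) = 485 / 1748.7253 ≈ 0.277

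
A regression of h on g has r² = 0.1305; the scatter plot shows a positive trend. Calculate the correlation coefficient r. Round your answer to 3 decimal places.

0.361

|r| = √0.1305 = 0.361
The association is positive, so r = 0.361.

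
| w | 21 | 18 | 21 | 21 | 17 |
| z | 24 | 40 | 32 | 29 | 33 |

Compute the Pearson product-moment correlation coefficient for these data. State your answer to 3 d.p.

-0.674

n = 5, Σw = 98, Σz = 158, Σw² = 1936, Σz² = 5130, Σwz = 3066
nΣwz − ΣwΣz = 15330 − 15484 = -154
nΣw² − (Σw)² = 9680 − 9604 = 76; nΣz² − (Σz)² = 25650 − 24964 = 686
r = -154 / √(76 × 686) = -154 / 228.3331 ≈ -0.674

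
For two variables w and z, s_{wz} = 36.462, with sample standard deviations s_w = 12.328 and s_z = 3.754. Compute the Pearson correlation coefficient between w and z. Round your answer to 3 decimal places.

r = Cov(w,z) / (s_w · s_z) = 36.462 / (12.328 × 3.754)
  = 36.462 / 46.2793 ≈ 0.788

0.788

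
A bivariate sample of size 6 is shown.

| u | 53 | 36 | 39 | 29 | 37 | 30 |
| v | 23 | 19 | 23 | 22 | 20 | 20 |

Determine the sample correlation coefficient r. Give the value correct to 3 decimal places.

n = 6, Σu = 224, Σv = 127, Σu² = 8736, Σv² = 2703, Σuv = 4778
nΣuv − ΣuΣv = 28668 − 28448 = 220
nΣu² − (Σu)² = 52416 − 50176 = 2240; nΣv² − (Σv)² = 16218 − 16129 = 89
r = 220 / √(2240 × 89) = 220 / 446.4975 ≈ 0.493

0.493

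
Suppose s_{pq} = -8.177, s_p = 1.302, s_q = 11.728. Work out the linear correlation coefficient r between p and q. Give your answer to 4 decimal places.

-0.5355

r = Cov(p,q) / (s_p · s_q) = -8.177 / (1.302 × 11.728)
  = -8.177 / 15.2699 ≈ -0.5355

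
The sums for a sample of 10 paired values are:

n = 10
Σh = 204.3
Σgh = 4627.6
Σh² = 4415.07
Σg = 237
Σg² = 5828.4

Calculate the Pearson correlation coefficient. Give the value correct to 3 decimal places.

r = (nΣgh − ΣgΣh) / √[(nΣg² − (Σg)²)(nΣh² − (Σh)²)]
Numerator: 10×4627.6 − 237×204.3 = -2143.1
Denominator: √[(58284 − 56169)(44150.7 − 41738.49)] = √[2115 × 2412.21] = 2258.7218
r = -2143.1 / 2258.7218 ≈ -0.949

-0.949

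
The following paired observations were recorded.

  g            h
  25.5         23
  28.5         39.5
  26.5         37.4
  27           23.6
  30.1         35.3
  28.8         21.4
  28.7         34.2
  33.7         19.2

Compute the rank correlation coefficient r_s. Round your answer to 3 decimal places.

-0.333

Rank g: 1, 4, 2, 3, 7, 6, 5, 8
Rank h: 3, 8, 7, 4, 6, 2, 5, 1
d = rank(g) − rank(h): -2, -4, -5, -1, 1, 4, 0, 7; Σd² = 112
ρ = 1 − 6Σd² / [n(n²−1)] = 1 − 6×112 / (8×63) = 1 − 672/504 ≈ -0.333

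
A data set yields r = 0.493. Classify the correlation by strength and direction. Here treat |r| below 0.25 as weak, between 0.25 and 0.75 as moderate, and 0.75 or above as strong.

r = 0.493 > 0 so the relationship is positive.
|r| = 0.493, which falls in the moderate range.

moderate positive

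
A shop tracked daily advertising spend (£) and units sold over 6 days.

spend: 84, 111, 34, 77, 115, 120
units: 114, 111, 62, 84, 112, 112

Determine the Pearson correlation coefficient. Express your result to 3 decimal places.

n = 6, Σx = 541, Σy = 595, Σx² = 54087, Σy² = 61305, Σxy = 56793
nΣxy − ΣxΣy = 340758 − 321895 = 18863
nΣx² − (Σx)² = 324522 − 292681 = 31841; nΣy² − (Σy)² = 367830 − 354025 = 13805
r = 18863 / √(31841 × 13805) = 18863 / 20965.8056 ≈ 0.900

0.900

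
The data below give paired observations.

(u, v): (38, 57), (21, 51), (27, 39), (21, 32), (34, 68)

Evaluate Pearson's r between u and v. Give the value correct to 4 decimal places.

n = 5, Σu = 141, Σv = 247, Σu² = 4211, Σv² = 13019, Σuv = 7274
nΣuv − ΣuΣv = 36370 − 34827 = 1543
nΣu² − (Σu)² = 21055 − 19881 = 1174; nΣv² − (Σv)² = 65095 − 61009 = 4086
r = 1543 / √(1174 × 4086) = 1543 / 2190.1973 ≈ 0.7045

0.7045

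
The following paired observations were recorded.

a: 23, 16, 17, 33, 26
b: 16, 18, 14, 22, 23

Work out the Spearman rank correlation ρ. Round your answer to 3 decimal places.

0.600

Rank a: 3, 1, 2, 5, 4
Rank b: 2, 3, 1, 4, 5
d = rank(a) − rank(b): 1, -2, 1, 1, -1; Σd² = 8
ρ = 1 − 6Σd² / [n(n²−1)] = 1 − 6×8 / (5×24) = 1 − 48/120 ≈ 0.600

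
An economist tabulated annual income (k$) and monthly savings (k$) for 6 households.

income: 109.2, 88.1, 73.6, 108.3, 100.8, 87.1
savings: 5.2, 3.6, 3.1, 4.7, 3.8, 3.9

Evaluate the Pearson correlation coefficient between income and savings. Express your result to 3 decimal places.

n = 6, Σx = 567.1, Σy = 24.3, Σx² = 54579.15, Σy² = 101.35, Σxy = 2344.9
nΣxy − ΣxΣy = 14069.4 − 13780.53 = 288.87
nΣx² − (Σx)² = 327474.9 − 321602.41 = 5872.49; nΣy² − (Σy)² = 608.1 − 590.49 = 17.61
r = 288.87 / √(5872.49 × 17.61) = 288.87 / 321.5813 ≈ 0.898

0.898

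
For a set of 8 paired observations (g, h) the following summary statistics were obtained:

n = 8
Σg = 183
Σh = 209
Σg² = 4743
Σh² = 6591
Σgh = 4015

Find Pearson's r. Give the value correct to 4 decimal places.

r = (nΣgh − ΣgΣh) / √[(nΣg² − (Σg)²)(nΣh² − (Σh)²)]
Numerator: 8×4015 − 183×209 = -6127
Denominator: √[(37944 − 33489)(52728 − 43681)] = √[4455 × 9047] = 6348.5735
r = -6127 / 6348.5735 ≈ -0.9651

-0.9651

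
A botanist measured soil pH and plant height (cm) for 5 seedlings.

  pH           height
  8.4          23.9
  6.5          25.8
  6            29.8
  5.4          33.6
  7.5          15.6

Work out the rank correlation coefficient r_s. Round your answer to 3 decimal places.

Rank pH: 5, 3, 2, 1, 4
Rank height: 2, 3, 4, 5, 1
d = rank(pH) − rank(height): 3, 0, -2, -4, 3; Σd² = 38
ρ = 1 − 6Σd² / [n(n²−1)] = 1 − 6×38 / (5×24) = 1 − 228/120 ≈ -0.900

-0.900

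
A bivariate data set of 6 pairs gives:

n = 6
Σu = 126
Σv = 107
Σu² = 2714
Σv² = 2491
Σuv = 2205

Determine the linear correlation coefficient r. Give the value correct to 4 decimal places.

r = (nΣuv − ΣuΣv) / √[(nΣu² − (Σu)²)(nΣv² − (Σv)²)]
Numerator: 6×2205 − 126×107 = -252
Denominator: √[(16284 − 15876)(14946 − 11449)] = √[408 × 3497] = 1194.4773
r = -252 / 1194.4773 ≈ -0.2110

-0.2110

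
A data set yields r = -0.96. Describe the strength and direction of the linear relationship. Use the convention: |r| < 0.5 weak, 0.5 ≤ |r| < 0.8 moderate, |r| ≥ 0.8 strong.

strong negative

r = -0.96 < 0 so the relationship is negative.
|r| = 0.96, which falls in the strong range.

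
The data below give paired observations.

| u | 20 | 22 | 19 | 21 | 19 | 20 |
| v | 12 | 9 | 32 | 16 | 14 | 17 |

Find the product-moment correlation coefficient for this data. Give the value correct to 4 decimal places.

n = 6, Σu = 121, Σv = 100, Σu² = 2447, Σv² = 1990, Σuv = 1988
nΣuv − ΣuΣv = 11928 − 12100 = -172
nΣu² − (Σu)² = 14682 − 14641 = 41; nΣv² − (Σv)² = 11940 − 10000 = 1940
r = -172 / √(41 × 1940) = -172 / 282.0284 ≈ -0.6099

-0.6099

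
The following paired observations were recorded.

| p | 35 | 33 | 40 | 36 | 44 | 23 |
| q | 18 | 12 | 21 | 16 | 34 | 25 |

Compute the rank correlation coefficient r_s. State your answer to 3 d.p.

Rank p: 3, 2, 5, 4, 6, 1
Rank q: 3, 1, 4, 2, 6, 5
d = rank(p) − rank(q): 0, 1, 1, 2, 0, -4; Σd² = 22
ρ = 1 − 6Σd² / [n(n²−1)] = 1 − 6×22 / (6×35) = 1 − 132/210 ≈ 0.371

0.371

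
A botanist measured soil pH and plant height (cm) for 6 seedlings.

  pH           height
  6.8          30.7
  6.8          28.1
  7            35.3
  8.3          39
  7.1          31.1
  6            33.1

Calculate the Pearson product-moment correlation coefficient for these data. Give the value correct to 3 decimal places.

0.623

n = 6, Σx = 42, Σy = 197.3, Σx² = 296.78, Σy² = 6562.01, Σxy = 1390.05
nΣxy − ΣxΣy = 8340.3 − 8286.6 = 53.7
nΣx² − (Σx)² = 1780.68 − 1764 = 16.68; nΣy² − (Σy)² = 39372.06 − 38927.29 = 444.77
r = 53.7 / √(16.68 × 444.77) = 53.7 / 86.1322 ≈ 0.623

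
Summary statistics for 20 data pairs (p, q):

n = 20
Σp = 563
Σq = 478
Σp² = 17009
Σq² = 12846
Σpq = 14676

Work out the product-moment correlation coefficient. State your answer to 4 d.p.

r = (nΣpq − ΣpΣq) / √[(nΣp² − (Σp)²)(nΣq² − (Σq)²)]
Numerator: 20×14676 − 563×478 = 24406
Denominator: √[(340180 − 316969)(256920 − 228484)] = √[23211 × 28436] = 25691.0100
r = 24406 / 25691.0100 ≈ 0.9500

0.9500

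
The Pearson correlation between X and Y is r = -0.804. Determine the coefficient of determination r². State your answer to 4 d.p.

r² = (-0.804)² = 0.6464

0.6464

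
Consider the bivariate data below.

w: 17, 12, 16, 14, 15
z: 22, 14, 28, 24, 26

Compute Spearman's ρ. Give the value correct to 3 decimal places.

0.400

Rank w: 5, 1, 4, 2, 3
Rank z: 2, 1, 5, 3, 4
d = rank(w) − rank(z): 3, 0, -1, -1, -1; Σd² = 12
ρ = 1 − 6Σd² / [n(n²−1)] = 1 − 6×12 / (5×24) = 1 − 72/120 ≈ 0.400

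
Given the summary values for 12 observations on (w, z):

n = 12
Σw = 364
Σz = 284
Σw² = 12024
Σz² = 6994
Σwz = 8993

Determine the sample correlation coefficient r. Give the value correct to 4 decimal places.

r = (nΣwz − ΣwΣz) / √[(nΣw² − (Σw)²)(nΣz² − (Σz)²)]
Numerator: 12×8993 − 364×284 = 4540
Denominator: √[(144288 − 132496)(83928 − 80656)] = √[11792 × 3272] = 6211.5557
r = 4540 / 6211.5557 ≈ 0.7309

0.7309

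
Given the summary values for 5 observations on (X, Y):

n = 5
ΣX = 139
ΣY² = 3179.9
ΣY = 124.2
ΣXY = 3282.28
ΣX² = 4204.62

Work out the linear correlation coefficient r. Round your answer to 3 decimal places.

-0.949

r = (nΣXY − ΣXΣY) / √[(nΣX² − (ΣX)²)(nΣY² − (ΣY)²)]
Numerator: 5×3282.28 − 139×124.2 = -852.4
Denominator: √[(21023.1 − 19321)(15899.5 − 15425.64)] = √[1702.1 × 473.86] = 898.0852
r = -852.4 / 898.0852 ≈ -0.949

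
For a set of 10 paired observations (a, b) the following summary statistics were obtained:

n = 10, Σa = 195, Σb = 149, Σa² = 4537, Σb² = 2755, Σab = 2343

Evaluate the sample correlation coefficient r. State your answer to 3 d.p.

r = (nΣab − ΣaΣb) / √[(nΣa² − (Σa)²)(nΣb² − (Σb)²)]
Numerator: 10×2343 − 195×149 = -5625
Denominator: √[(45370 − 38025)(27550 − 22201)] = √[7345 × 5349] = 6268.0463
r = -5625 / 6268.0463 ≈ -0.897

-0.897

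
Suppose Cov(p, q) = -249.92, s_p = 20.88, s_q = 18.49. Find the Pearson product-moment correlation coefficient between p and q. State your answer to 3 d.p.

r = Cov(p,q) / (s_p · s_q) = -249.92 / (20.88 × 18.49)
  = -249.92 / 386.0712 ≈ -0.647

-0.647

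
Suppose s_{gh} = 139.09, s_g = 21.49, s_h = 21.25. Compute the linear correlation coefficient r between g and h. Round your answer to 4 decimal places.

r = Cov(g,h) / (s_g · s_h) = 139.09 / (21.49 × 21.25)
  = 139.09 / 456.6625 ≈ 0.3046

0.3046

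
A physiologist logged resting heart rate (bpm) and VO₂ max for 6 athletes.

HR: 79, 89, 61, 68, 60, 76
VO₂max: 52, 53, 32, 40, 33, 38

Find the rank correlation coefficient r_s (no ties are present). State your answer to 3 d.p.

0.886

Rank HR: 5, 6, 2, 3, 1, 4
Rank VO₂max: 5, 6, 1, 4, 2, 3
d = rank(HR) − rank(VO₂max): 0, 0, 1, -1, -1, 1; Σd² = 4
ρ = 1 − 6Σd² / [n(n²−1)] = 1 − 6×4 / (6×35) = 1 − 24/210 ≈ 0.886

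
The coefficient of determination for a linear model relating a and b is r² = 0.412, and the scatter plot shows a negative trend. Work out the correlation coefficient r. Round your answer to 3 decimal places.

-0.642

|r| = √0.412 = 0.642
The association is negative, so r = −0.642.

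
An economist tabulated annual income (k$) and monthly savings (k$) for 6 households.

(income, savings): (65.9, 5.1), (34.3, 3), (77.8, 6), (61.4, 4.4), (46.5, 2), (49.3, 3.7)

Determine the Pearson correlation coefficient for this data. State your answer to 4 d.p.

n = 6, Σx = 335.2, Σy = 24.2, Σx² = 19934.84, Σy² = 108.06, Σxy = 1451.36
nΣxy − ΣxΣy = 8708.16 − 8111.84 = 596.32
nΣx² − (Σx)² = 119609.04 − 112359.04 = 7250; nΣy² − (Σy)² = 648.36 − 585.64 = 62.72
r = 596.32 / √(7250 × 62.72) = 596.32 / 674.3293 ≈ 0.8843

0.8843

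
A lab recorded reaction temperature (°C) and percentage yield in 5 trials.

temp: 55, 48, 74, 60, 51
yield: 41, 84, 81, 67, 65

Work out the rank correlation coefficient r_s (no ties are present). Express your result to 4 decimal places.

-0.1000

Rank temp: 3, 1, 5, 4, 2
Rank yield: 1, 5, 4, 3, 2
d = rank(temp) − rank(yield): 2, -4, 1, 1, 0; Σd² = 22
ρ = 1 − 6Σd² / [n(n²−1)] = 1 − 6×22 / (5×24) = 1 − 132/120 ≈ -0.1000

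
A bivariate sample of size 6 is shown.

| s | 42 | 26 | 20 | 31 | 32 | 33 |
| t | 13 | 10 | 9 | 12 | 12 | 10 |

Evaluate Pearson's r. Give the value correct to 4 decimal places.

n = 6, Σs = 184, Σt = 66, Σs² = 5914, Σt² = 738, Σst = 2072
nΣst − ΣsΣt = 12432 − 12144 = 288
nΣs² − (Σs)² = 35484 − 33856 = 1628; nΣt² − (Σt)² = 4428 − 4356 = 72
r = 288 / √(1628 × 72) = 288 / 342.3682 ≈ 0.8412

0.8412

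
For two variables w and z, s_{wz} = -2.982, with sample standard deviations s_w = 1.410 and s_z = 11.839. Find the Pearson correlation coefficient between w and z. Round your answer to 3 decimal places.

r = Cov(w,z) / (s_w · s_z) = -2.982 / (1.410 × 11.839)
  = -2.982 / 16.6930 ≈ -0.179

-0.179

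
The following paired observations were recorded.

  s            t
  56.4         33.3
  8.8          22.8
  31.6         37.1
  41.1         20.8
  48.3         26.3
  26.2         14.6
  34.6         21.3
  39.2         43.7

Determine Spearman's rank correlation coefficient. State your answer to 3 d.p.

Rank s: 8, 1, 3, 6, 7, 2, 4, 5
Rank t: 6, 4, 7, 2, 5, 1, 3, 8
d = rank(s) − rank(t): 2, -3, -4, 4, 2, 1, 1, -3; Σd² = 60
ρ = 1 − 6Σd² / [n(n²−1)] = 1 − 6×60 / (8×63) = 1 − 360/504 ≈ 0.286

0.286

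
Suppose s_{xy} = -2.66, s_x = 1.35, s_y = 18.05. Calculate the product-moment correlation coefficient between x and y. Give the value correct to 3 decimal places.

-0.109

r = Cov(x,y) / (s_x · s_y) = -2.66 / (1.35 × 18.05)
  = -2.66 / 24.3675 ≈ -0.109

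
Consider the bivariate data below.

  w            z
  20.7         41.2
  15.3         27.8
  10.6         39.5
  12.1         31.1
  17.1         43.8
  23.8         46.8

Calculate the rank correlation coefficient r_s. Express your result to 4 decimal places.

Rank w: 5, 3, 1, 2, 4, 6
Rank z: 4, 1, 3, 2, 5, 6
d = rank(w) − rank(z): 1, 2, -2, 0, -1, 0; Σd² = 10
ρ = 1 − 6Σd² / [n(n²−1)] = 1 − 6×10 / (6×35) = 1 − 60/210 ≈ 0.7143

0.7143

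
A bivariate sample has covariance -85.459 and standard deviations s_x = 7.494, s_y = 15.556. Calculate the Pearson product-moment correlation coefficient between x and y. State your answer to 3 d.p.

r = Cov(x,y) / (s_x · s_y) = -85.459 / (7.494 × 15.556)
  = -85.459 / 116.5767 ≈ -0.733

-0.733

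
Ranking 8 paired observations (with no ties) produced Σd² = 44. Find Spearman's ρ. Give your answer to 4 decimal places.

0.4762

ρ = 1 − 6Σd² / [n(n²−1)] = 1 − 6×44 / (8×63)
  = 1 − 264/504 = 1 − 0.52381 ≈ 0.4762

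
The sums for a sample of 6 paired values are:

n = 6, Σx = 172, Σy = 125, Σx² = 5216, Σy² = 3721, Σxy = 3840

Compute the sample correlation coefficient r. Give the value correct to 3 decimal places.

r = (nΣxy − ΣxΣy) / √[(nΣx² − (Σx)²)(nΣy² − (Σy)²)]
Numerator: 6×3840 − 172×125 = 1540
Denominator: √[(31296 − 29584)(22326 − 15625)] = √[1712 × 6701] = 3387.0506
r = 1540 / 3387.0506 ≈ 0.455

0.455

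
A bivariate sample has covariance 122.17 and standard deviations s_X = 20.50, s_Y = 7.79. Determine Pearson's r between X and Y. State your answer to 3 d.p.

0.765

r = Cov(X,Y) / (s_X · s_Y) = 122.17 / (20.50 × 7.79)
  = 122.17 / 159.6950 ≈ 0.765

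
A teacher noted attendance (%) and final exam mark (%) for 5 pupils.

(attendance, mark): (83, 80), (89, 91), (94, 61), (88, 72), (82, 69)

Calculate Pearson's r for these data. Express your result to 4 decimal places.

-0.2636

n = 5, Σx = 436, Σy = 373, Σx² = 38114, Σy² = 28347, Σxy = 32467
nΣxy − ΣxΣy = 162335 − 162628 = -293
nΣx² − (Σx)² = 190570 − 190096 = 474; nΣy² − (Σy)² = 141735 − 139129 = 2606
r = -293 / √(474 × 2606) = -293 / 1111.4153 ≈ -0.2636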